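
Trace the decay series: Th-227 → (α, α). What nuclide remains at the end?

Rn-219

Start: (A, Z) = (227, 90).
After α: (223, 88).
After α: (219, 86).
Z = 86 is radon.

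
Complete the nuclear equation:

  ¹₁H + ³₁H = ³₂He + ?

Conserve mass number: 1 + 3 = 3 + A, so A = 1.
Conserve atomic number: 1 + 1 = 2 + Z, so Z = 0.
A = 1 and Z = 0 is ¹₀n — a neutron.

neutron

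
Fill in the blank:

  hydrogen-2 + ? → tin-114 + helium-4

Sb-116

Conserve mass number: 2 + A = 114 + 4, so A = 116.
Conserve atomic number: 1 + Z = 50 + 2, so Z = 51.
Z = 51 is antimony, so the species is antimony-116.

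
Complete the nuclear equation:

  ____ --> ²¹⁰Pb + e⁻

Conserve mass number: A = 210 + 0, so A = 210.
Conserve atomic number: Z = 82 − 1, so Z = 81.
Z = 81 is thallium, so the species is ²¹⁰Tl.

Tl-210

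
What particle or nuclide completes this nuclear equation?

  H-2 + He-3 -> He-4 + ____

Conserve mass number: 2 + 3 = 4 + A, so A = 1.
Conserve atomic number: 1 + 2 = 2 + Z, so Z = 1.
A = 1 and Z = 1 is H-1 — a proton.

proton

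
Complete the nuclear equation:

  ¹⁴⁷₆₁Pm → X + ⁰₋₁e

Sm-147

Conserve mass number: 147 = A + 0, so A = 147.
Conserve atomic number: 61 = Z − 1, so Z = 62.
Z = 62 is samarium, so the species is ¹⁴⁷₆₂Sm.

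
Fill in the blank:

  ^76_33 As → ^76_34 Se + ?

Conserve mass number: 76 = 76 + A, so A = 0.
Conserve atomic number: 33 = 34 + Z, so Z = -1.
A = 0 and Z = -1 is ^0_-1 e — a beta-minus particle.

beta-minus particle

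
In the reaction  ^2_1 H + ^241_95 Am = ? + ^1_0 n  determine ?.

Conserve mass number: 2 + 241 = A + 1, so A = 242.
Conserve atomic number: 1 + 95 = Z + 0, so Z = 96.
Z = 96 is curium, so the species is ^242_96 Cm.

Cm-242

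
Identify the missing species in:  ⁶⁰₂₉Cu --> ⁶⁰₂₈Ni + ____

positron

Conserve mass number: 60 = 60 + A, so A = 0.
Conserve atomic number: 29 = 28 + Z, so Z = 1.
A = 0 and Z = 1 is ⁰₁e — a positron.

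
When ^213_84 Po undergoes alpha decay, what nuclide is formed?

Alpha decay: mass number changes by -4, atomic number by -2.
A: 213 − 4 = 209; Z: 84 − 2 = 82.
Z = 82 is lead, so the daughter is ^209_82 Pb.

Pb-209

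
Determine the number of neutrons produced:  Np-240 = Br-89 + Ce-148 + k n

Conserve mass number: 240 = 89 + 148 + k, so k = 240 − 237 = 3.
Check atomic number: 93 = 35 + 58 + 0 = 93. ✓

3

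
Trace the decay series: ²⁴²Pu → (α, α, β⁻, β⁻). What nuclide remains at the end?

U-234

Start: (A, Z) = (242, 94).
After α: (238, 92).
After α: (234, 90).
After β⁻: (234, 91).
After β⁻: (234, 92).
Z = 92 is uranium.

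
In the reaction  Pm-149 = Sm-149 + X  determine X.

Conserve mass number: 149 = 149 + A, so A = 0.
Conserve atomic number: 61 = 62 + Z, so Z = -1.
A = 0 and Z = -1 is e⁻ — a beta-minus particle.

beta-minus particle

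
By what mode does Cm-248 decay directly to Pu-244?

alpha decay

ΔA = 244 − 248 = -4; ΔZ = 94 − 96 = -2.
A drops by 4 and Z drops by 2 — the signature of alpha emission.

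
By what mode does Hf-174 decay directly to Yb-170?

alpha decay

ΔA = 170 − 174 = -4; ΔZ = 70 − 72 = -2.
A drops by 4 and Z drops by 2 — the signature of alpha emission.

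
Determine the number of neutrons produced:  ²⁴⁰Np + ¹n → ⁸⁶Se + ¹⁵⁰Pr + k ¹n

Conserve mass number: 241 = 86 + 150 + k, so k = 241 − 236 = 5.
Check atomic number: 93 = 34 + 59 + 0 = 93. ✓

5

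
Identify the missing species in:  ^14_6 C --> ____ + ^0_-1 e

Conserve mass number: 14 = A + 0, so A = 14.
Conserve atomic number: 6 = Z − 1, so Z = 7.
Z = 7 is nitrogen, so the species is ^14_7 N.

N-14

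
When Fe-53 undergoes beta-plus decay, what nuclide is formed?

Beta-plus decay: mass number changes by +0, atomic number by -1.
A: 53 = 53; Z: 26 − 1 = 25.
Z = 25 is manganese, so the daughter is Mn-53.

Mn-53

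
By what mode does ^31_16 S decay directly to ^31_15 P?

ΔA = 31 − 31 = 0; ΔZ = 15 − 16 = -1.
A is unchanged and Z drops by 1 — a proton has become a neutron (β⁺ emission or electron capture).

beta-plus decay or electron capture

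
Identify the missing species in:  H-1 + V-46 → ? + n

Cr-46

Conserve mass number: 1 + 46 = A + 1, so A = 46.
Conserve atomic number: 1 + 23 = Z + 0, so Z = 24.
Z = 24 is chromium, so the species is Cr-46.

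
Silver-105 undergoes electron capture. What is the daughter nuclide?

Pd-105

Electron capture: mass number changes by +0, atomic number by -1.
A: 105 = 105; Z: 47 − 1 = 46.
Z = 46 is palladium, so the daughter is palladium-105.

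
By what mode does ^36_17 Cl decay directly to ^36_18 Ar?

ΔA = 36 − 36 = 0; ΔZ = 18 − 17 = +1.
A is unchanged and Z rises by 1 — a neutron has become a proton (β⁻ decay).

beta-minus decay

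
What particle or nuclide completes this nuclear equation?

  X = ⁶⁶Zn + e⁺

Conserve mass number: A = 66 + 0, so A = 66.
Conserve atomic number: Z = 30 + 1, so Z = 31.
Z = 31 is gallium, so the species is ⁶⁶Ga.

Ga-66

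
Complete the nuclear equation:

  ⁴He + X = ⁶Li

Conserve mass number: 4 + A = 6, so A = 2.
Conserve atomic number: 2 + Z = 3, so Z = 1.
A = 2 and Z = 1 is ²H — a deuteron.

deuteron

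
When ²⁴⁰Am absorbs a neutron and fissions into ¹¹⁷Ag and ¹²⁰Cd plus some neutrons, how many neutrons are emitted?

4

Conserve mass number: 241 = 117 + 120 + k, so k = 241 − 237 = 4.
Check atomic number: 95 = 47 + 48 + 0 = 95. ✓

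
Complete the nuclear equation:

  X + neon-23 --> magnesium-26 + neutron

Conserve mass number: A + 23 = 26 + 1, so A = 4.
Conserve atomic number: Z + 10 = 12 + 0, so Z = 2.
A = 4 and Z = 2 is helium-4 — an alpha particle.

alpha particle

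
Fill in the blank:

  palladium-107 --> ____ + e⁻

Conserve mass number: 107 = A + 0, so A = 107.
Conserve atomic number: 46 = Z − 1, so Z = 47.
Z = 47 is silver, so the species is silver-107.

Ag-107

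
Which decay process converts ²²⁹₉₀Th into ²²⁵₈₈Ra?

ΔA = 225 − 229 = -4; ΔZ = 88 − 90 = -2.
A drops by 4 and Z drops by 2 — the signature of alpha emission.

alpha decay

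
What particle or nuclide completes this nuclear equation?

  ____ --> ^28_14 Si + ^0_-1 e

Al-28

Conserve mass number: A = 28 + 0, so A = 28.
Conserve atomic number: Z = 14 − 1, so Z = 13.
Z = 13 is aluminium, so the species is ^28_13 Al.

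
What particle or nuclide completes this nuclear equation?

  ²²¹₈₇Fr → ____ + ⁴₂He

Conserve mass number: 221 = A + 4, so A = 217.
Conserve atomic number: 87 = Z + 2, so Z = 85.
Z = 85 is astatine, so the species is ²¹⁷₈₅At.

At-217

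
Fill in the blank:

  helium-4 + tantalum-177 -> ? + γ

Conserve mass number: 4 + 177 = A + 0, so A = 181.
Conserve atomic number: 2 + 73 = Z + 0, so Z = 75.
Z = 75 is rhenium, so the species is rhenium-181.

Re-181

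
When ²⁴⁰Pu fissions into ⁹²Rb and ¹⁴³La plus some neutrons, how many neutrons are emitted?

5

Conserve mass number: 240 = 92 + 143 + k, so k = 240 − 235 = 5.
Check atomic number: 94 = 37 + 57 + 0 = 94. ✓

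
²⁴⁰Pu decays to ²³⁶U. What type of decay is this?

ΔA = 236 − 240 = -4; ΔZ = 92 − 94 = -2.
A drops by 4 and Z drops by 2 — the signature of alpha emission.

alpha decay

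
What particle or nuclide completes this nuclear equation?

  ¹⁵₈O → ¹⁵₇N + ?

Conserve mass number: 15 = 15 + A, so A = 0.
Conserve atomic number: 8 = 7 + Z, so Z = 1.
A = 0 and Z = 1 is ⁰₁e — a positron.

positron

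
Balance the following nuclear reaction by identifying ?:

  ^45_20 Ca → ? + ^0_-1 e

Sc-45

Conserve mass number: 45 = A + 0, so A = 45.
Conserve atomic number: 20 = Z − 1, so Z = 21.
Z = 21 is scandium, so the species is ^45_21 Sc.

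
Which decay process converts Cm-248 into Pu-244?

alpha decay

ΔA = 244 − 248 = -4; ΔZ = 94 − 96 = -2.
A drops by 4 and Z drops by 2 — the signature of alpha emission.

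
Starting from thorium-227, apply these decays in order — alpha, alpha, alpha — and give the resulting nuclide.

Start: (A, Z) = (227, 90).
After α: (223, 88).
After α: (219, 86).
After α: (215, 84).
Z = 84 is polonium.

Po-215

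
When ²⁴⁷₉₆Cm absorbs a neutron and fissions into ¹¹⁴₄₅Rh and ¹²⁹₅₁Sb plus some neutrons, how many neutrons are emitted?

Conserve mass number: 248 = 114 + 129 + k, so k = 248 − 243 = 5.
Check atomic number: 96 = 45 + 51 + 0 = 96. ✓

5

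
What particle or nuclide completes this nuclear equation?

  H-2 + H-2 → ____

He-4

Conserve mass number: 2 + 2 = A, so A = 4.
Conserve atomic number: 1 + 1 = Z, so Z = 2.
A = 4 and Z = 2 is He-4 — an alpha particle.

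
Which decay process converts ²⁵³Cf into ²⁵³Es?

beta-minus decay

ΔA = 253 − 253 = 0; ΔZ = 99 − 98 = +1.
A is unchanged and Z rises by 1 — a neutron has become a proton (β⁻ decay).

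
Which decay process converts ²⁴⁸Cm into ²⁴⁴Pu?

ΔA = 244 − 248 = -4; ΔZ = 94 − 96 = -2.
A drops by 4 and Z drops by 2 — the signature of alpha emission.

alpha decay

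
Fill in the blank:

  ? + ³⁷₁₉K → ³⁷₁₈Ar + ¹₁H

neutron

Conserve mass number: A + 37 = 37 + 1, so A = 1.
Conserve atomic number: Z + 19 = 18 + 1, so Z = 0.
A = 1 and Z = 0 is ¹₀n — a neutron.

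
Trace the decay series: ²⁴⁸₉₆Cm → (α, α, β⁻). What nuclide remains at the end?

Start: (A, Z) = (248, 96).
After α: (244, 94).
After α: (240, 92).
After β⁻: (240, 93).
Z = 93 is neptunium.

Np-240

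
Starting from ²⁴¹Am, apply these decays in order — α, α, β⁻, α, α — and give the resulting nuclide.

Ra-225

Start: (A, Z) = (241, 95).
After α: (237, 93).
After α: (233, 91).
After β⁻: (233, 92).
After α: (229, 90).
After α: (225, 88).
Z = 88 is radium.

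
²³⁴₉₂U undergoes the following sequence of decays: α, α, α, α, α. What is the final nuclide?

Pb-214

Start: (A, Z) = (234, 92).
After α: (230, 90).
After α: (226, 88).
After α: (222, 86).
After α: (218, 84).
After α: (214, 82).
Z = 82 is lead.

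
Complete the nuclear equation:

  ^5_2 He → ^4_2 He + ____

Conserve mass number: 5 = 4 + A, so A = 1.
Conserve atomic number: 2 = 2 + Z, so Z = 0.
A = 1 and Z = 0 is ^1_0 n — a neutron.

neutron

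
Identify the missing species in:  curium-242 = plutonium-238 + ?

Conserve mass number: 242 = 238 + A, so A = 4.
Conserve atomic number: 96 = 94 + Z, so Z = 2.
A = 4 and Z = 2 is helium-4 — an alpha particle.

alpha particle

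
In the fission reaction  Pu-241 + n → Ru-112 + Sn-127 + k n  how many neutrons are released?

3

Conserve mass number: 242 = 112 + 127 + k, so k = 242 − 239 = 3.
Check atomic number: 94 = 44 + 50 + 0 = 94. ✓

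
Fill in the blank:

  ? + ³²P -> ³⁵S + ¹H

alpha particle

Conserve mass number: A + 32 = 35 + 1, so A = 4.
Conserve atomic number: Z + 15 = 16 + 1, so Z = 2.
A = 4 and Z = 2 is ⁴He — an alpha particle.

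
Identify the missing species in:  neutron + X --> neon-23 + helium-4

Conserve mass number: 1 + A = 23 + 4, so A = 26.
Conserve atomic number: 0 + Z = 10 + 2, so Z = 12.
Z = 12 is magnesium, so the species is magnesium-26.

Mg-26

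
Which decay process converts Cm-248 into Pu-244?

alpha decay

ΔA = 244 − 248 = -4; ΔZ = 94 − 96 = -2.
A drops by 4 and Z drops by 2 — the signature of alpha emission.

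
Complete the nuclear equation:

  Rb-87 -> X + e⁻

Sr-87

Conserve mass number: 87 = A + 0, so A = 87.
Conserve atomic number: 37 = Z − 1, so Z = 38.
Z = 38 is strontium, so the species is Sr-87.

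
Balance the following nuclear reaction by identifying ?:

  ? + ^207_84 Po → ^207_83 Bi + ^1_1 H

Conserve mass number: A + 207 = 207 + 1, so A = 1.
Conserve atomic number: Z + 84 = 83 + 1, so Z = 0.
A = 1 and Z = 0 is ^1_0 n — a neutron.

neutron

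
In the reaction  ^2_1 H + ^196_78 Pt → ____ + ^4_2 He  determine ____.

Ir-194

Conserve mass number: 2 + 196 = A + 4, so A = 194.
Conserve atomic number: 1 + 78 = Z + 2, so Z = 77.
Z = 77 is iridium, so the species is ^194_77 Ir.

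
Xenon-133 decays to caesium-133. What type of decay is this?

beta-minus decay

ΔA = 133 − 133 = 0; ΔZ = 55 − 54 = +1.
A is unchanged and Z rises by 1 — a neutron has become a proton (β⁻ decay).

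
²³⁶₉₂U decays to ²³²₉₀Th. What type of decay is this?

ΔA = 232 − 236 = -4; ΔZ = 90 − 92 = -2.
A drops by 4 and Z drops by 2 — the signature of alpha emission.

alpha decay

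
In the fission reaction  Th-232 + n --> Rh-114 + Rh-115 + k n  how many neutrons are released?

Conserve mass number: 233 = 114 + 115 + k, so k = 233 − 229 = 4.
Check atomic number: 90 = 45 + 45 + 0 = 90. ✓

4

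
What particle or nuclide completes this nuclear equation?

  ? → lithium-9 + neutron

Li-10

Conserve mass number: A = 9 + 1, so A = 10.
Conserve atomic number: Z = 3 + 0, so Z = 3.
Z = 3 is lithium, so the species is lithium-10.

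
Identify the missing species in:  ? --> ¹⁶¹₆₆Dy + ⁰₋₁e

Conserve mass number: A = 161 + 0, so A = 161.
Conserve atomic number: Z = 66 − 1, so Z = 65.
Z = 65 is terbium, so the species is ¹⁶¹₆₅Tb.

Tb-161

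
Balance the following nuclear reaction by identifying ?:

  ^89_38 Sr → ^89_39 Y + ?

Conserve mass number: 89 = 89 + A, so A = 0.
Conserve atomic number: 38 = 39 + Z, so Z = -1.
A = 0 and Z = -1 is ^0_-1 e — a beta-minus particle.

beta-minus particle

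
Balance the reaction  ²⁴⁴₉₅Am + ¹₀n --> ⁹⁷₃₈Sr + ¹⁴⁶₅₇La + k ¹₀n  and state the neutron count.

2

Conserve mass number: 245 = 97 + 146 + k, so k = 245 − 243 = 2.
Check atomic number: 95 = 38 + 57 + 0 = 95. ✓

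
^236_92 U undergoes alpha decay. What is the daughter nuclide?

Th-232

Alpha decay: mass number changes by -4, atomic number by -2.
A: 236 − 4 = 232; Z: 92 − 2 = 90.
Z = 90 is thorium, so the daughter is ^232_90 Th.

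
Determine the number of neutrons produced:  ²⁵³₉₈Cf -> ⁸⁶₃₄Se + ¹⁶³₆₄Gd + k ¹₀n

Conserve mass number: 253 = 86 + 163 + k, so k = 253 − 249 = 4.
Check atomic number: 98 = 34 + 64 + 0 = 98. ✓

4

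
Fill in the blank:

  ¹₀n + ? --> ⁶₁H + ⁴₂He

Conserve mass number: 1 + A = 6 + 4, so A = 9.
Conserve atomic number: 0 + Z = 1 + 2, so Z = 3.
Z = 3 is lithium, so the species is ⁹₃Li.

Li-9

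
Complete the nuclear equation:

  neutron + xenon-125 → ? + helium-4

Te-122

Conserve mass number: 1 + 125 = A + 4, so A = 122.
Conserve atomic number: 0 + 54 = Z + 2, so Z = 52.
Z = 52 is tellurium, so the species is tellurium-122.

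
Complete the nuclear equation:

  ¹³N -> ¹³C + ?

positron

Conserve mass number: 13 = 13 + A, so A = 0.
Conserve atomic number: 7 = 6 + Z, so Z = 1.
A = 0 and Z = 1 is e⁺ — a positron.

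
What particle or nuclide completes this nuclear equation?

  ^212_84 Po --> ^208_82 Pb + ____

Conserve mass number: 212 = 208 + A, so A = 4.
Conserve atomic number: 84 = 82 + Z, so Z = 2.
A = 4 and Z = 2 is ^4_2 He — an alpha particle.

alpha particle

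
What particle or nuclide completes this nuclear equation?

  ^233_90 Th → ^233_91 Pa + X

beta-minus particle

Conserve mass number: 233 = 233 + A, so A = 0.
Conserve atomic number: 90 = 91 + Z, so Z = -1.
A = 0 and Z = -1 is ^0_-1 e — a beta-minus particle.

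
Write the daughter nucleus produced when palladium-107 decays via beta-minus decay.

Ag-107

Beta-minus decay: mass number changes by +0, atomic number by +1.
A: 107 = 107; Z: 46 + 1 = 47.
Z = 47 is silver, so the daughter is silver-107.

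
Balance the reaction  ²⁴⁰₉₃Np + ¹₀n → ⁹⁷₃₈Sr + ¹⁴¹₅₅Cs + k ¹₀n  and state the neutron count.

Conserve mass number: 241 = 97 + 141 + k, so k = 241 − 238 = 3.
Check atomic number: 93 = 38 + 55 + 0 = 93. ✓

3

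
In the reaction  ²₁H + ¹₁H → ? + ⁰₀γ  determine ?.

He-3

Conserve mass number: 2 + 1 = A + 0, so A = 3.
Conserve atomic number: 1 + 1 = Z + 0, so Z = 2.
Z = 2 is helium, so the species is ³₂He.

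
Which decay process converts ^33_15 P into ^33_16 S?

beta-minus decay

ΔA = 33 − 33 = 0; ΔZ = 16 − 15 = +1.
A is unchanged and Z rises by 1 — a neutron has become a proton (β⁻ decay).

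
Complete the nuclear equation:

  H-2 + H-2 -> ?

He-4

Conserve mass number: 2 + 2 = A, so A = 4.
Conserve atomic number: 1 + 1 = Z, so Z = 2.
A = 4 and Z = 2 is He-4 — an alpha particle.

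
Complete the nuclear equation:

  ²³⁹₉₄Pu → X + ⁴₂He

Conserve mass number: 239 = A + 4, so A = 235.
Conserve atomic number: 94 = Z + 2, so Z = 92.
Z = 92 is uranium, so the species is ²³⁵₉₂U.

U-235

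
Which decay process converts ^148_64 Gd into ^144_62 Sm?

ΔA = 144 − 148 = -4; ΔZ = 62 − 64 = -2.
A drops by 4 and Z drops by 2 — the signature of alpha emission.

alpha decay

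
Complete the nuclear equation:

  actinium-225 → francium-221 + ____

alpha particle

Conserve mass number: 225 = 221 + A, so A = 4.
Conserve atomic number: 89 = 87 + Z, so Z = 2.
A = 4 and Z = 2 is helium-4 — an alpha particle.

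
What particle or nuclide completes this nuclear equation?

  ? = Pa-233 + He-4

Np-237

Conserve mass number: A = 233 + 4, so A = 237.
Conserve atomic number: Z = 91 + 2, so Z = 93.
Z = 93 is neptunium, so the species is Np-237.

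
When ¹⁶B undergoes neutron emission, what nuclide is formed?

Neutron emission: mass number changes by -1, atomic number by +0.
A: 16 − 1 = 15; Z: 5 = 5.
Z = 5 is boron, so the daughter is ¹⁵B.

B-15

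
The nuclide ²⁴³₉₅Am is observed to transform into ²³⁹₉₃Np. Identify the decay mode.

alpha decay

ΔA = 239 − 243 = -4; ΔZ = 93 − 95 = -2.
A drops by 4 and Z drops by 2 — the signature of alpha emission.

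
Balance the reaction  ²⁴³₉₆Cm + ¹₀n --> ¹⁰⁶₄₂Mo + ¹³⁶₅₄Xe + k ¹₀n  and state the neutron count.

Conserve mass number: 244 = 106 + 136 + k, so k = 244 − 242 = 2.
Check atomic number: 96 = 42 + 54 + 0 = 96. ✓

2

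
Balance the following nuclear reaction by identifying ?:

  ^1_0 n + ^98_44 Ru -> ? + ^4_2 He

Mo-95

Conserve mass number: 1 + 98 = A + 4, so A = 95.
Conserve atomic number: 0 + 44 = Z + 2, so Z = 42.
Z = 42 is molybdenum, so the species is ^95_42 Mo.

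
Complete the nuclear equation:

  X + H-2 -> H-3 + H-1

deuteron

Conserve mass number: A + 2 = 3 + 1, so A = 2.
Conserve atomic number: Z + 1 = 1 + 1, so Z = 1.
A = 2 and Z = 1 is H-2 — a deuteron.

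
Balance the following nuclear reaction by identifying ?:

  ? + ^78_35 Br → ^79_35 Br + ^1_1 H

deuteron

Conserve mass number: A + 78 = 79 + 1, so A = 2.
Conserve atomic number: Z + 35 = 35 + 1, so Z = 1.
A = 2 and Z = 1 is ^2_1 H — a deuteron.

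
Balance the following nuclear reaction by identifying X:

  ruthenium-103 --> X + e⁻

Conserve mass number: 103 = A + 0, so A = 103.
Conserve atomic number: 44 = Z − 1, so Z = 45.
Z = 45 is rhodium, so the species is rhodium-103.

Rh-103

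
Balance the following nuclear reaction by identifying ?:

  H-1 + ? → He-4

Conserve mass number: 1 + A = 4, so A = 3.
Conserve atomic number: 1 + Z = 2, so Z = 1.
A = 3 and Z = 1 is H-3 — a triton.

triton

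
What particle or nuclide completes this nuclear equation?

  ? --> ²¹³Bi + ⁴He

Conserve mass number: A = 213 + 4, so A = 217.
Conserve atomic number: Z = 83 + 2, so Z = 85.
Z = 85 is astatine, so the species is ²¹⁷At.

At-217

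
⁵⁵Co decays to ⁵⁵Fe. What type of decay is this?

beta-plus decay or electron capture

ΔA = 55 − 55 = 0; ΔZ = 26 − 27 = -1.
A is unchanged and Z drops by 1 — a proton has become a neutron (β⁺ emission or electron capture).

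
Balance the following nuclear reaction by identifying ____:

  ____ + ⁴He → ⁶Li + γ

deuteron

Conserve mass number: A + 4 = 6 + 0, so A = 2.
Conserve atomic number: Z + 2 = 3 + 0, so Z = 1.
A = 2 and Z = 1 is ²H — a deuteron.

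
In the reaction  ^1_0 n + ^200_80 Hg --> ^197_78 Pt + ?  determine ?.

Conserve mass number: 1 + 200 = 197 + A, so A = 4.
Conserve atomic number: 0 + 80 = 78 + Z, so Z = 2.
A = 4 and Z = 2 is ^4_2 He — an alpha particle.

alpha particle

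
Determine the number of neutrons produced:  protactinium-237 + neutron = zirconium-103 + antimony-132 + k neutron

Conserve mass number: 238 = 103 + 132 + k, so k = 238 − 235 = 3.
Check atomic number: 91 = 40 + 51 + 0 = 91. ✓

3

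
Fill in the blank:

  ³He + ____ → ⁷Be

Conserve mass number: 3 + A = 7, so A = 4.
Conserve atomic number: 2 + Z = 4, so Z = 2.
A = 4 and Z = 2 is ⁴He — an alpha particle.

alpha particle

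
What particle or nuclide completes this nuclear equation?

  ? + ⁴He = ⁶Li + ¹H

He-3

Conserve mass number: A + 4 = 6 + 1, so A = 3.
Conserve atomic number: Z + 2 = 3 + 1, so Z = 2.
Z = 2 is helium, so the species is ³He.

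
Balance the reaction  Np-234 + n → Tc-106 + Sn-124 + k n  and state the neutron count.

5

Conserve mass number: 235 = 106 + 124 + k, so k = 235 − 230 = 5.
Check atomic number: 93 = 43 + 50 + 0 = 93. ✓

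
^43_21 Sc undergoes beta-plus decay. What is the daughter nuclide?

Beta-plus decay: mass number changes by +0, atomic number by -1.
A: 43 = 43; Z: 21 − 1 = 20.
Z = 20 is calcium, so the daughter is ^43_20 Ca.

Ca-43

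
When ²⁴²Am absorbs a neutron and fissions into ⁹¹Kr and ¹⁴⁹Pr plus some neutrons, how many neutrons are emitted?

3

Conserve mass number: 243 = 91 + 149 + k, so k = 243 − 240 = 3.
Check atomic number: 95 = 36 + 59 + 0 = 95. ✓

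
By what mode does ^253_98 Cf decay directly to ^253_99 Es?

ΔA = 253 − 253 = 0; ΔZ = 99 − 98 = +1.
A is unchanged and Z rises by 1 — a neutron has become a proton (β⁻ decay).

beta-minus decay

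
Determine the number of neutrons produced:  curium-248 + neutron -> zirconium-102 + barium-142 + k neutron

5

Conserve mass number: 249 = 102 + 142 + k, so k = 249 − 244 = 5.
Check atomic number: 96 = 40 + 56 + 0 = 96. ✓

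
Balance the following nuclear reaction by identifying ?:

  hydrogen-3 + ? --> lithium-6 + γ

He-3

Conserve mass number: 3 + A = 6 + 0, so A = 3.
Conserve atomic number: 1 + Z = 3 + 0, so Z = 2.
Z = 2 is helium, so the species is helium-3.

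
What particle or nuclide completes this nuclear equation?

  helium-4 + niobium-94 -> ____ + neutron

Tc-97

Conserve mass number: 4 + 94 = A + 1, so A = 97.
Conserve atomic number: 2 + 41 = Z + 0, so Z = 43.
Z = 43 is technetium, so the species is technetium-97.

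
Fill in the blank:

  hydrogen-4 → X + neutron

Conserve mass number: 4 = A + 1, so A = 3.
Conserve atomic number: 1 = Z + 0, so Z = 1.
A = 3 and Z = 1 is hydrogen-3 — a triton.

H-3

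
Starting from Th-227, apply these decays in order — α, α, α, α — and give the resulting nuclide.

Start: (A, Z) = (227, 90).
After α: (223, 88).
After α: (219, 86).
After α: (215, 84).
After α: (211, 82).
Z = 82 is lead.

Pb-211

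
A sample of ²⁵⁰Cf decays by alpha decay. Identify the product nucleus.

Alpha decay: mass number changes by -4, atomic number by -2.
A: 250 − 4 = 246; Z: 98 − 2 = 96.
Z = 96 is curium, so the daughter is ²⁴⁶Cm.

Cm-246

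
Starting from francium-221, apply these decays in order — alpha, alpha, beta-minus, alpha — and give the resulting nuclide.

Pb-209

Start: (A, Z) = (221, 87).
After α: (217, 85).
After α: (213, 83).
After β⁻: (213, 84).
After α: (209, 82).
Z = 82 is lead.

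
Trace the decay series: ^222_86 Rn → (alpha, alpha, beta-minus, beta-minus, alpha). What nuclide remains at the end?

Pb-210

Start: (A, Z) = (222, 86).
After α: (218, 84).
After α: (214, 82).
After β⁻: (214, 83).
After β⁻: (214, 84).
After α: (210, 82).
Z = 82 is lead.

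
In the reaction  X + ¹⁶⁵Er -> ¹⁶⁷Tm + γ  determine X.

Conserve mass number: A + 165 = 167 + 0, so A = 2.
Conserve atomic number: Z + 68 = 69 + 0, so Z = 1.
A = 2 and Z = 1 is ²H — a deuteron.

deuteron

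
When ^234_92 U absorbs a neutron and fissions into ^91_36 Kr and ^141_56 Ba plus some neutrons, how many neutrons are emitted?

Conserve mass number: 235 = 91 + 141 + k, so k = 235 − 232 = 3.
Check atomic number: 92 = 36 + 56 + 0 = 92. ✓

3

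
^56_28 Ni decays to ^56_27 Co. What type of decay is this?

ΔA = 56 − 56 = 0; ΔZ = 27 − 28 = -1.
A is unchanged and Z drops by 1 — a proton has become a neutron (β⁺ emission or electron capture).

beta-plus decay or electron capture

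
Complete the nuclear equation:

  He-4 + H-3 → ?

Li-7

Conserve mass number: 4 + 3 = A, so A = 7.
Conserve atomic number: 2 + 1 = Z, so Z = 3.
Z = 3 is lithium, so the species is Li-7.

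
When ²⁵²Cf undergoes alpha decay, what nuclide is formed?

Alpha decay: mass number changes by -4, atomic number by -2.
A: 252 − 4 = 248; Z: 98 − 2 = 96.
Z = 96 is curium, so the daughter is ²⁴⁸Cm.

Cm-248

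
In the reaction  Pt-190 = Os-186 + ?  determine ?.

Conserve mass number: 190 = 186 + A, so A = 4.
Conserve atomic number: 78 = 76 + Z, so Z = 2.
A = 4 and Z = 2 is He-4 — an alpha particle.

alpha particle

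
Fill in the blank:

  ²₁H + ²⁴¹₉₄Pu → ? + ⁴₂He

Conserve mass number: 2 + 241 = A + 4, so A = 239.
Conserve atomic number: 1 + 94 = Z + 2, so Z = 93.
Z = 93 is neptunium, so the species is ²³⁹₉₃Np.

Np-239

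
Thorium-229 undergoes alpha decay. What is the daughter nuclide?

Alpha decay: mass number changes by -4, atomic number by -2.
A: 229 − 4 = 225; Z: 90 − 2 = 88.
Z = 88 is radium, so the daughter is radium-225.

Ra-225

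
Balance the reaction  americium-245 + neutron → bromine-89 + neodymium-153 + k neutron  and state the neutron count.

4

Conserve mass number: 246 = 89 + 153 + k, so k = 246 − 242 = 4.
Check atomic number: 95 = 35 + 60 + 0 = 95. ✓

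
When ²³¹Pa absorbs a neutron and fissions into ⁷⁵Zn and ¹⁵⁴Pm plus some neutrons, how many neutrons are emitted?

Conserve mass number: 232 = 75 + 154 + k, so k = 232 − 229 = 3.
Check atomic number: 91 = 30 + 61 + 0 = 91. ✓

3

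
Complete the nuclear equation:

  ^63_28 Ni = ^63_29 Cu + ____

Conserve mass number: 63 = 63 + A, so A = 0.
Conserve atomic number: 28 = 29 + Z, so Z = -1.
A = 0 and Z = -1 is ^0_-1 e — a beta-minus particle.

beta-minus particle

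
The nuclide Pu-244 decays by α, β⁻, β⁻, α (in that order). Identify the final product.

U-236

Start: (A, Z) = (244, 94).
After α: (240, 92).
After β⁻: (240, 93).
After β⁻: (240, 94).
After α: (236, 92).
Z = 92 is uranium.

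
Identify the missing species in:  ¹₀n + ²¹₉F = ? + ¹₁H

Conserve mass number: 1 + 21 = A + 1, so A = 21.
Conserve atomic number: 0 + 9 = Z + 1, so Z = 8.
Z = 8 is oxygen, so the species is ²¹₈O.

O-21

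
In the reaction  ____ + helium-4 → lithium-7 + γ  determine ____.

triton

Conserve mass number: A + 4 = 7 + 0, so A = 3.
Conserve atomic number: Z + 2 = 3 + 0, so Z = 1.
A = 3 and Z = 1 is hydrogen-3 — a triton.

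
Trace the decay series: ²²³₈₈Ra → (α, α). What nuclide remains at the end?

Start: (A, Z) = (223, 88).
After α: (219, 86).
After α: (215, 84).
Z = 84 is polonium.

Po-215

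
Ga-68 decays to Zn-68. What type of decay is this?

ΔA = 68 − 68 = 0; ΔZ = 30 − 31 = -1.
A is unchanged and Z drops by 1 — a proton has become a neutron (β⁺ emission or electron capture).

beta-plus decay or electron capture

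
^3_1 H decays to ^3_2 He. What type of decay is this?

beta-minus decay

ΔA = 3 − 3 = 0; ΔZ = 2 − 1 = +1.
A is unchanged and Z rises by 1 — a neutron has become a proton (β⁻ decay).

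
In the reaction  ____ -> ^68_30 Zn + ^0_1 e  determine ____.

Conserve mass number: A = 68 + 0, so A = 68.
Conserve atomic number: Z = 30 + 1, so Z = 31.
Z = 31 is gallium, so the species is ^68_31 Ga.

Ga-68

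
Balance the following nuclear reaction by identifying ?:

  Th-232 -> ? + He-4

Conserve mass number: 232 = A + 4, so A = 228.
Conserve atomic number: 90 = Z + 2, so Z = 88.
Z = 88 is radium, so the species is Ra-228.

Ra-228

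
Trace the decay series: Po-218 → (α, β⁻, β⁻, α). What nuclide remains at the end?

Start: (A, Z) = (218, 84).
After α: (214, 82).
After β⁻: (214, 83).
After β⁻: (214, 84).
After α: (210, 82).
Z = 82 is lead.

Pb-210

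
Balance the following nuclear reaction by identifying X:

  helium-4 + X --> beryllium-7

Conserve mass number: 4 + A = 7, so A = 3.
Conserve atomic number: 2 + Z = 4, so Z = 2.
Z = 2 is helium, so the species is helium-3.

He-3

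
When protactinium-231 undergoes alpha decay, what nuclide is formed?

Alpha decay: mass number changes by -4, atomic number by -2.
A: 231 − 4 = 227; Z: 91 − 2 = 89.
Z = 89 is actinium, so the daughter is actinium-227.

Ac-227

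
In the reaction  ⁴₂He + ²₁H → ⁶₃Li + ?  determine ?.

Conserve mass number: 4 + 2 = 6 + A, so A = 0.
Conserve atomic number: 2 + 1 = 3 + Z, so Z = 0.
A = 0 and Z = 0 is ⁰₀γ — a gamma ray.

gamma ray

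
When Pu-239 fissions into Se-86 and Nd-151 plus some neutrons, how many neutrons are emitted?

Conserve mass number: 239 = 86 + 151 + k, so k = 239 − 237 = 2.
Check atomic number: 94 = 34 + 60 + 0 = 94. ✓

2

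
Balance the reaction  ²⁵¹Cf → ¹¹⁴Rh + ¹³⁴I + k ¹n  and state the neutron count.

3

Conserve mass number: 251 = 114 + 134 + k, so k = 251 − 248 = 3.
Check atomic number: 98 = 45 + 53 + 0 = 98. ✓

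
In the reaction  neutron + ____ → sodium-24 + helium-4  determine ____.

Al-27

Conserve mass number: 1 + A = 24 + 4, so A = 27.
Conserve atomic number: 0 + Z = 11 + 2, so Z = 13.
Z = 13 is aluminium, so the species is aluminium-27.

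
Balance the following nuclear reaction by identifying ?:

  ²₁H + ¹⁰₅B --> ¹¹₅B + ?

Conserve mass number: 2 + 10 = 11 + A, so A = 1.
Conserve atomic number: 1 + 5 = 5 + Z, so Z = 1.
A = 1 and Z = 1 is ¹₁H — a proton.

proton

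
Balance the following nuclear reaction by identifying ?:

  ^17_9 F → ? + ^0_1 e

O-17

Conserve mass number: 17 = A + 0, so A = 17.
Conserve atomic number: 9 = Z + 1, so Z = 8.
Z = 8 is oxygen, so the species is ^17_8 O.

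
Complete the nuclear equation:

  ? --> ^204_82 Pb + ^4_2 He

Po-208

Conserve mass number: A = 204 + 4, so A = 208.
Conserve atomic number: Z = 82 + 2, so Z = 84.
Z = 84 is polonium, so the species is ^208_84 Po.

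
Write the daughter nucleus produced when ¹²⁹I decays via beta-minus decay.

Beta-minus decay: mass number changes by +0, atomic number by +1.
A: 129 = 129; Z: 53 + 1 = 54.
Z = 54 is xenon, so the daughter is ¹²⁹Xe.

Xe-129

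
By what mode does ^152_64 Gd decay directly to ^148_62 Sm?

ΔA = 148 − 152 = -4; ΔZ = 62 − 64 = -2.
A drops by 4 and Z drops by 2 — the signature of alpha emission.

alpha decay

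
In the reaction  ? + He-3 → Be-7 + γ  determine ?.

Conserve mass number: A + 3 = 7 + 0, so A = 4.
Conserve atomic number: Z + 2 = 4 + 0, so Z = 2.
A = 4 and Z = 2 is He-4 — an alpha particle.

alpha particle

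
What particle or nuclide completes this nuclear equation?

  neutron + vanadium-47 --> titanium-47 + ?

proton

Conserve mass number: 1 + 47 = 47 + A, so A = 1.
Conserve atomic number: 0 + 23 = 22 + Z, so Z = 1.
A = 1 and Z = 1 is hydrogen-1 — a proton.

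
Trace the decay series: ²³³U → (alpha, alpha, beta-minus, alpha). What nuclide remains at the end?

Start: (A, Z) = (233, 92).
After α: (229, 90).
After α: (225, 88).
After β⁻: (225, 89).
After α: (221, 87).
Z = 87 is francium.

Fr-221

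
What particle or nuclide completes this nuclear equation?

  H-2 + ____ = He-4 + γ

Conserve mass number: 2 + A = 4 + 0, so A = 2.
Conserve atomic number: 1 + Z = 2 + 0, so Z = 1.
A = 2 and Z = 1 is H-2 — a deuteron.

deuteron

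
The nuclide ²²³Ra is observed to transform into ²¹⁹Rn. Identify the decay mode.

alpha decay

ΔA = 219 − 223 = -4; ΔZ = 86 − 88 = -2.
A drops by 4 and Z drops by 2 — the signature of alpha emission.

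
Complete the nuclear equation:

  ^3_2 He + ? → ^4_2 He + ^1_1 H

deuteron

Conserve mass number: 3 + A = 4 + 1, so A = 2.
Conserve atomic number: 2 + Z = 2 + 1, so Z = 1.
A = 2 and Z = 1 is ^2_1 H — a deuteron.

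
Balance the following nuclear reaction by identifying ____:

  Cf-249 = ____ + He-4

Conserve mass number: 249 = A + 4, so A = 245.
Conserve atomic number: 98 = Z + 2, so Z = 96.
Z = 96 is curium, so the species is Cm-245.

Cm-245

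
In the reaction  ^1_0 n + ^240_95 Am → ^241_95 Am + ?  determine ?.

gamma ray

Conserve mass number: 1 + 240 = 241 + A, so A = 0.
Conserve atomic number: 0 + 95 = 95 + Z, so Z = 0.
A = 0 and Z = 0 is ^0_0 γ — a gamma ray.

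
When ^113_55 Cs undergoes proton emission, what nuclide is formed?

Xe-112

Proton emission: mass number changes by -1, atomic number by -1.
A: 113 − 1 = 112; Z: 55 − 1 = 54.
Z = 54 is xenon, so the daughter is ^112_54 Xe.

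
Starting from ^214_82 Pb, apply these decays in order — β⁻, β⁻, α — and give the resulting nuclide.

Pb-210

Start: (A, Z) = (214, 82).
After β⁻: (214, 83).
After β⁻: (214, 84).
After α: (210, 82).
Z = 82 is lead.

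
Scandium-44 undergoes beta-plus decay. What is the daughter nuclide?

Ca-44

Beta-plus decay: mass number changes by +0, atomic number by -1.
A: 44 = 44; Z: 21 − 1 = 20.
Z = 20 is calcium, so the daughter is calcium-44.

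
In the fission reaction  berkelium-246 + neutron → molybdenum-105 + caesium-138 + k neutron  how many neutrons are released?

4

Conserve mass number: 247 = 105 + 138 + k, so k = 247 − 243 = 4.
Check atomic number: 97 = 42 + 55 + 0 = 97. ✓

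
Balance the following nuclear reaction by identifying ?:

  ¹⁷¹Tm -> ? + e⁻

Conserve mass number: 171 = A + 0, so A = 171.
Conserve atomic number: 69 = Z − 1, so Z = 70.
Z = 70 is ytterbium, so the species is ¹⁷¹Yb.

Yb-171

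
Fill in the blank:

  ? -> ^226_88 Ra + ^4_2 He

Th-230

Conserve mass number: A = 226 + 4, so A = 230.
Conserve atomic number: Z = 88 + 2, so Z = 90.
Z = 90 is thorium, so the species is ^230_90 Th.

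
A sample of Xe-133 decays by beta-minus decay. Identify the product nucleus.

Beta-minus decay: mass number changes by +0, atomic number by +1.
A: 133 = 133; Z: 54 + 1 = 55.
Z = 55 is caesium, so the daughter is Cs-133.

Cs-133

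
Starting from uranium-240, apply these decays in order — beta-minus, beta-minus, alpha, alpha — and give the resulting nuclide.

Start: (A, Z) = (240, 92).
After β⁻: (240, 93).
After β⁻: (240, 94).
After α: (236, 92).
After α: (232, 90).
Z = 90 is thorium.

Th-232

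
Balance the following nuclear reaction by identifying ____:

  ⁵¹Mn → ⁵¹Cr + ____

Conserve mass number: 51 = 51 + A, so A = 0.
Conserve atomic number: 25 = 24 + Z, so Z = 1.
A = 0 and Z = 1 is e⁺ — a positron.

positron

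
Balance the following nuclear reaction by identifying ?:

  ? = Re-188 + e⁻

W-188

Conserve mass number: A = 188 + 0, so A = 188.
Conserve atomic number: Z = 75 − 1, so Z = 74.
Z = 74 is tungsten, so the species is W-188.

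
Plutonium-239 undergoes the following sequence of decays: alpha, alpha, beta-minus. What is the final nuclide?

Start: (A, Z) = (239, 94).
After α: (235, 92).
After α: (231, 90).
After β⁻: (231, 91).
Z = 91 is protactinium.

Pa-231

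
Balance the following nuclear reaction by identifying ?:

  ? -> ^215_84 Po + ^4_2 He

Conserve mass number: A = 215 + 4, so A = 219.
Conserve atomic number: Z = 84 + 2, so Z = 86.
Z = 86 is radon, so the species is ^219_86 Rn.

Rn-219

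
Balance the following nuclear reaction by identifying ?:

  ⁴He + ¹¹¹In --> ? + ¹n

Sb-114

Conserve mass number: 4 + 111 = A + 1, so A = 114.
Conserve atomic number: 2 + 49 = Z + 0, so Z = 51.
Z = 51 is antimony, so the species is ¹¹⁴Sb.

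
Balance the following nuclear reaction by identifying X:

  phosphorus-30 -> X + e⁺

Conserve mass number: 30 = A + 0, so A = 30.
Conserve atomic number: 15 = Z + 1, so Z = 14.
Z = 14 is silicon, so the species is silicon-30.

Si-30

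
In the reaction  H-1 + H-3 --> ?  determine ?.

Conserve mass number: 1 + 3 = A, so A = 4.
Conserve atomic number: 1 + 1 = Z, so Z = 2.
A = 4 and Z = 2 is He-4 — an alpha particle.

He-4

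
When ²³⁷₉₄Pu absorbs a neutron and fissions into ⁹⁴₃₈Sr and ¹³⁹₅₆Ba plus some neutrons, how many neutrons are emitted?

Conserve mass number: 238 = 94 + 139 + k, so k = 238 − 233 = 5.
Check atomic number: 94 = 38 + 56 + 0 = 94. ✓

5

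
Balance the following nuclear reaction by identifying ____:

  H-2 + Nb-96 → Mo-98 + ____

Conserve mass number: 2 + 96 = 98 + A, so A = 0.
Conserve atomic number: 1 + 41 = 42 + Z, so Z = 0.
A = 0 and Z = 0 is γ — a gamma ray.

gamma ray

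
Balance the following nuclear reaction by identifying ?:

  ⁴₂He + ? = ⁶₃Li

Conserve mass number: 4 + A = 6, so A = 2.
Conserve atomic number: 2 + Z = 3, so Z = 1.
A = 2 and Z = 1 is ²₁H — a deuteron.

deuteron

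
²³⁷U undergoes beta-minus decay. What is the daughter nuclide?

Np-237

Beta-minus decay: mass number changes by +0, atomic number by +1.
A: 237 = 237; Z: 92 + 1 = 93.
Z = 93 is neptunium, so the daughter is ²³⁷Np.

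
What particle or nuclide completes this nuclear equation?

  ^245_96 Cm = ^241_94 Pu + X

Conserve mass number: 245 = 241 + A, so A = 4.
Conserve atomic number: 96 = 94 + Z, so Z = 2.
A = 4 and Z = 2 is ^4_2 He — an alpha particle.

alpha particle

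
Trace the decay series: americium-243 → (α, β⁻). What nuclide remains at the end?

Start: (A, Z) = (243, 95).
After α: (239, 93).
After β⁻: (239, 94).
Z = 94 is plutonium.

Pu-239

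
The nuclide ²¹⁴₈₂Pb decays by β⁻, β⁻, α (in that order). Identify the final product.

Start: (A, Z) = (214, 82).
After β⁻: (214, 83).
After β⁻: (214, 84).
After α: (210, 82).
Z = 82 is lead.

Pb-210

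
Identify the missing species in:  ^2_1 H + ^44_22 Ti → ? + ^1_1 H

Ti-45

Conserve mass number: 2 + 44 = A + 1, so A = 45.
Conserve atomic number: 1 + 22 = Z + 1, so Z = 22.
Z = 22 is titanium, so the species is ^45_22 Ti.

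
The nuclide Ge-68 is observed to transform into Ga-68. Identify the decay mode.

beta-plus decay or electron capture

ΔA = 68 − 68 = 0; ΔZ = 31 − 32 = -1.
A is unchanged and Z drops by 1 — a proton has become a neutron (β⁺ emission or electron capture).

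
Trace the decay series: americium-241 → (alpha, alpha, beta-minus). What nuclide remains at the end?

Start: (A, Z) = (241, 95).
After α: (237, 93).
After α: (233, 91).
After β⁻: (233, 92).
Z = 92 is uranium.

U-233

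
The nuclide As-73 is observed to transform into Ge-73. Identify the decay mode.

ΔA = 73 − 73 = 0; ΔZ = 32 − 33 = -1.
A is unchanged and Z drops by 1 — a proton has become a neutron (β⁺ emission or electron capture).

beta-plus decay or electron capture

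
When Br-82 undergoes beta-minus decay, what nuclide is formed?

Beta-minus decay: mass number changes by +0, atomic number by +1.
A: 82 = 82; Z: 35 + 1 = 36.
Z = 36 is krypton, so the daughter is Kr-82.

Kr-82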